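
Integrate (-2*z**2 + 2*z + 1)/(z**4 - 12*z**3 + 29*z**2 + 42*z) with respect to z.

Factor the denominator: z*(z - 7)*(z - 6)*(z + 1).
Partial-fraction decomposition: 3/(56*(z + 1)) + 59/(42*(z - 6)) - 83/(56*(z - 7)) + 1/(42*z).
Integrate each term: A/(z−a) contributes A·log|z−a|.

log(z)/42 - 83*log(z - 7)/56 + 59*log(z - 6)/42 + 3*log(z + 1)/56 + C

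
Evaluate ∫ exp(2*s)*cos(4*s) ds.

exp(2*s)*sin(4*s)/5 + exp(2*s)*cos(4*s)/10 + C

Let I denote the integral. Integrate by parts with u = cos(4*s), dv = exp(2*s) ds, so v = exp(2*s)/2: I = exp(2*s)*cos(4*s)/2 + 2·∫ exp(2*s)*sin(4*s) ds.
Apply parts again with u = sin(4*s), dv = exp(2*s) ds: ∫ exp(2*s)*sin(4*s) ds = exp(2*s)*sin(4*s)/2 − 2·I. Substituting back brings back I: I = exp(2*s)*sin(4*s) + exp(2*s)*cos(4*s)/2 − 4·I.
Solving for I: (1 + 4)·I equals the remaining terms, so I = (1/5)·(exp(2*s)*sin(4*s) + exp(2*s)*cos(4*s)/2).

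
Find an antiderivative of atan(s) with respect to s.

Use integration by parts with u = arctan(s), dv = ds.
Then du = 1/(s**2 + 1) ds.

s*atan(s) - log(s**2 + 1)/2 + C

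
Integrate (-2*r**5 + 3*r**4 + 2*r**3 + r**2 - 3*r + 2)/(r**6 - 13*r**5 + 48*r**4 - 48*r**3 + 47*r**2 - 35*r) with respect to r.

Factor the denominator: r*(r - 7)*(r - 5)*(r - 1)*(r**2 + 1).
Partial-fraction decomposition: (41*r - 3)/(260*(r**2 + 1)) + 1/(16*(r - 1)) + 4113/(1040*(r - 5)) - 1713/(280*(r - 7)) - 2/(35*r).
Integrate each term; A/(r−a) gives A·log|r−a|; the (Br+D)/(r²+p²) term gives a log and an atan.

-2*log(r)/35 - 1713*log(r - 7)/280 + 4113*log(r - 5)/1040 + log(r - 1)/16 + 41*log(r**2 + 1)/520 - 3*atan(r)/260 + C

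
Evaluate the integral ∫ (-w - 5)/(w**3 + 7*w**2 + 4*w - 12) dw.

Factor the denominator: (w - 1)*(w + 2)*(w + 6).
Partial-fraction decomposition: 1/(28*(w + 6)) + 1/(4*(w + 2)) - 2/(7*(w - 1)).
Integrate each term: A/(w−a) contributes A·log|w−a|.

-2*log(w - 1)/7 + log(w + 2)/4 + log(w + 6)/28 + C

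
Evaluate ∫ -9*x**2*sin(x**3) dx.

Let u = x**3, so du = (3*x**2) dx.
Rewriting, the integral becomes -3·∫ sin(u) du = -3·-cos(u).
Substituting back, u = x**3.

3*cos(x**3) + C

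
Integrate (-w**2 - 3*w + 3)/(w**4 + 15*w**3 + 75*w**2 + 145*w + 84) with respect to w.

5*log(w + 1)/36 - 3*log(w + 3)/8 - log(w + 4)/9 + 25*log(w + 7)/72 + C

Factor the denominator: (w + 1)*(w + 3)*(w + 4)*(w + 7).
Partial-fraction decomposition: 25/(72*(w + 7)) - 1/(9*(w + 4)) - 3/(8*(w + 3)) + 5/(36*(w + 1)).
Integrate each term: A/(w−a) contributes A·log|w−a|.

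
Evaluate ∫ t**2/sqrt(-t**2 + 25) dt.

Substitute t = 5·sin(θ), so dt = 5·cos(θ) dθ and the radical becomes sqrt(-t**2 + 25) = 5·cos(θ) by the Pythagorean identity.
Integrate the resulting trig expression in θ, then back-substitute θ = asin(t/5), sin(θ) = t/5, cos(θ) = sqrt(-t**2 + 25)/5 (absorbing any constant into C).

-t*sqrt(-t**2 + 25)/2 + 25*asin(t/5)/2 + C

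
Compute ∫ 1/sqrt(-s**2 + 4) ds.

Substitute s = 2·sin(θ), so ds = 2·cos(θ) dθ and the radical becomes sqrt(-s**2 + 4) = 2·cos(θ) by the Pythagorean identity.
Integrate the resulting trig expression in θ, then back-substitute θ = asin(s/2), sin(θ) = s/2, cos(θ) = sqrt(-s**2 + 4)/2 (absorbing any constant into C).

asin(s/2) + C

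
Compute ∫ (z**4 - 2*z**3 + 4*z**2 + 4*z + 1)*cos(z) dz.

z**4*sin(z) - 2*z**3*sin(z) + 4*z**3*cos(z) - 8*z**2*sin(z) - 6*z**2*cos(z) + 16*z*sin(z) - 16*z*cos(z) + 17*sin(z) + 16*cos(z) + C

Use integration by parts with u = z**4 - 2*z**3 + 4*z**2 + 4*z + 1, dv = cos(z) dz, so v = sin(z).
Apply parts 4 times (tabular method): alternate signs, differentiate u down to 0, integrate dv up.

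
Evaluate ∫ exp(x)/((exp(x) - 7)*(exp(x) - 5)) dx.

Let u = e^x, du = e^x dx.
The integral becomes ∫ du/((u-7)(u-5)); decompose into partial fractions.

log(exp(x) - 7)/2 - log(exp(x) - 5)/2 + C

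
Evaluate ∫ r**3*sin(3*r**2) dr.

-r**2*cos(3*r**2)/6 + sin(3*r**2)/18 + C

Let u = r², du = 2r dr; rewrite as (1/2)∫ u^1·sin(3u) du.
Now integrate by parts 1 time.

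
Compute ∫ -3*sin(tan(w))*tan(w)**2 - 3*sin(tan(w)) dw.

3*cos(tan(w)) + C

Let u = tan(w), so du = (tan(w)**2 + 1) dw.
Rewriting, the integral becomes -3·∫ sin(u) du = -3·-cos(u).
Substituting back, u = tan(w).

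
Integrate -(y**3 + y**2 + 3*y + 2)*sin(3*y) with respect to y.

Use integration by parts with u = y**3 + y**2 + 3*y + 2, dv = -sin(3*y) dy, so v = cos(3*y)/3.
Apply parts 3 times (tabular method): alternate signs, differentiate u down to 0, integrate dv up.

y**3*cos(3*y)/3 - y**2*sin(3*y)/3 + y**2*cos(3*y)/3 - 2*y*sin(3*y)/9 + 7*y*cos(3*y)/9 - 7*sin(3*y)/27 + 16*cos(3*y)/27 + C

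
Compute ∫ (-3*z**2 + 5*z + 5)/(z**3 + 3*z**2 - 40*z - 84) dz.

Factor the denominator: (z - 6)*(z + 2)*(z + 7).
Partial-fraction decomposition: -177/(65*(z + 7)) + 17/(40*(z + 2)) - 73/(104*(z - 6)).
Integrate each term: A/(z−a) contributes A·log|z−a|.

-73*log(z - 6)/104 + 17*log(z + 2)/40 - 177*log(z + 7)/65 + C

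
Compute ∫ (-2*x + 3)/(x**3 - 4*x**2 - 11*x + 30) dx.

-7*log(x - 5)/24 + log(x - 2)/15 + 9*log(x + 3)/40 + C

Factor the denominator: (x - 5)*(x - 2)*(x + 3).
Partial-fraction decomposition: 9/(40*(x + 3)) + 1/(15*(x - 2)) - 7/(24*(x - 5)).
Integrate each term: A/(x−a) contributes A·log|x−a|.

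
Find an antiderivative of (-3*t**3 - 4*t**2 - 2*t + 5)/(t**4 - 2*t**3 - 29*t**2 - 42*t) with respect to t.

-5*log(t)/42 - 617*log(t - 7)/315 + 17*log(t + 2)/18 - 28*log(t + 3)/15 + C

Factor the denominator: t*(t - 7)*(t + 2)*(t + 3).
Partial-fraction decomposition: -28/(15*(t + 3)) + 17/(18*(t + 2)) - 617/(315*(t - 7)) - 5/(42*t).
Integrate each term: A/(t−a) contributes A·log|t−a|.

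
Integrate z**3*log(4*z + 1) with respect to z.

Use integration by parts with u = log(4*z + 1), dv = z**3 dz.
Then du = 4/(4*z + 1) dz and v = z**4/4.

z**4*log(4*z + 1)/4 - z**4/16 + z**3/48 - z**2/128 + z/256 - log(4*z + 1)/1024 + C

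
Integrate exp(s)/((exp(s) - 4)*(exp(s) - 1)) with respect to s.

log(exp(s) - 4)/3 - log(exp(s) - 1)/3 + C

Let u = e^s, du = e^s ds.
The integral becomes ∫ du/((u-1)(u-4)); decompose into partial fractions.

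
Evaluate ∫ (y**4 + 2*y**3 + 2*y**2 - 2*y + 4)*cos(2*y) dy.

Use integration by parts with u = y**4 + 2*y**3 + 2*y**2 - 2*y + 4, dv = cos(2*y) dy, so v = sin(2*y)/2.
Apply parts 4 times (tabular method): alternate signs, differentiate u down to 0, integrate dv up.

y**4*sin(2*y)/2 + y**3*sin(2*y) + y**3*cos(2*y) - y**2*sin(2*y)/2 + 3*y**2*cos(2*y)/2 - 5*y*sin(2*y)/2 - y*cos(2*y)/2 + 9*sin(2*y)/4 - 5*cos(2*y)/4 + C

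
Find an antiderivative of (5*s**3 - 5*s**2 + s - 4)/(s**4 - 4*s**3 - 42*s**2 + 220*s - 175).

Factor the denominator: (s - 5)**2*(s - 1)*(s + 7).
Partial-fraction decomposition: 219/(128*(s + 7)) - 3/(128*(s - 1)) + 53/(16*(s - 5)) + 167/(16*(s - 5)**2).
Integrate each term; A/(s−a) gives A·log|s−a|; A/(s−a)² gives −A/(s−a).

53*log(s - 5)/16 - 3*log(s - 1)/128 + 219*log(s + 7)/128 - 167/(16*s - 80) + C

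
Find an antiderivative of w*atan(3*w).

w**2*atan(3*w)/2 - w/6 + atan(3*w)/18 + C

Use integration by parts with u = arctan(3*w), dv = w dw.
Then du = 3/(9*w**2 + 1) dw.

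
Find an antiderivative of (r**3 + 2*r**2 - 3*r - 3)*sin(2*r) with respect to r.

Use integration by parts with u = r**3 + 2*r**2 - 3*r - 3, dv = sin(2*r) dr, so v = -cos(2*r)/2.
Apply parts 3 times (tabular method): alternate signs, differentiate u down to 0, integrate dv up.

-r**3*cos(2*r)/2 + 3*r**2*sin(2*r)/4 - r**2*cos(2*r) + r*sin(2*r) + 9*r*cos(2*r)/4 - 9*sin(2*r)/8 + 2*cos(2*r) + C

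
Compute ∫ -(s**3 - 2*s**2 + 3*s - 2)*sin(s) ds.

Use integration by parts with u = s**3 - 2*s**2 + 3*s - 2, dv = -sin(s) ds, so v = cos(s).
Apply parts 3 times (tabular method): alternate signs, differentiate u down to 0, integrate dv up.

s**3*cos(s) - 3*s**2*sin(s) - 2*s**2*cos(s) + 4*s*sin(s) - 3*s*cos(s) + 3*sin(s) + 2*cos(s) + C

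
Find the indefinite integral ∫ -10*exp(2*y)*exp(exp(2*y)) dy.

-5*exp(exp(2*y)) + C

Let u = exp(2*y), so du = (2*exp(2*y)) dy.
Rewriting, the integral becomes -5·∫ e^u du = -5·e^u.
Substituting back, u = exp(2*y).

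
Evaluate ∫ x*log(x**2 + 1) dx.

x**2*log(x**2 + 1)/2 - x**2/2 + log(x**2 + 1)/2 + C

Let u = x**2 + 1, so du = (2*x) dx.
The integral becomes (1/2)·∫ log(u) du; integrate by parts with u′=log(u), dv′=du.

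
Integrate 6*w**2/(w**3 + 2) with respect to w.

Let u = w**3 + 2, so du = (3*w**2) dw.
Rewriting, the integral becomes 2·∫ 1/u du = 2·log(u).
Substituting back, u = w**3 + 2.

2*log(w**3 + 2) + C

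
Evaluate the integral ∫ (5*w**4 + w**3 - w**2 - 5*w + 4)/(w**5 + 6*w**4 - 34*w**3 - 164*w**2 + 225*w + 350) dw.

Factor the denominator: (w - 5)*(w - 2)*(w + 1)*(w + 5)*(w + 7).
Partial-fraction decomposition: 971/(108*(w + 7)) - 751/(140*(w + 5)) + 1/(36*(w + 1)) - 26/(189*(w - 2)) + 89/(60*(w - 5)).
Integrate each term: A/(w−a) contributes A·log|w−a|.

89*log(w - 5)/60 - 26*log(w - 2)/189 + log(w + 1)/36 - 751*log(w + 5)/140 + 971*log(w + 7)/108 + C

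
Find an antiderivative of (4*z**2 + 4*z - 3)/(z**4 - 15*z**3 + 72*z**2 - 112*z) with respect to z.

Factor the denominator: z*(z - 7)*(z - 4)**2.
Partial-fraction decomposition: -509/(144*(z - 4)) - 77/(12*(z - 4)**2) + 221/(63*(z - 7)) + 3/(112*z).
Integrate each term; A/(z−a) gives A·log|z−a|; A/(z−a)² gives −A/(z−a).

3*log(z)/112 + 221*log(z - 7)/63 - 509*log(z - 4)/144 + 77/(12*z - 48) + C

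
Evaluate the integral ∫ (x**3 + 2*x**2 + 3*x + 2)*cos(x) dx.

x**3*sin(x) + 2*x**2*sin(x) + 3*x**2*cos(x) - 3*x*sin(x) + 4*x*cos(x) - 2*sin(x) - 3*cos(x) + C

Use integration by parts with u = x**3 + 2*x**2 + 3*x + 2, dv = cos(x) dx, so v = sin(x).
Apply parts 3 times (tabular method): alternate signs, differentiate u down to 0, integrate dv up.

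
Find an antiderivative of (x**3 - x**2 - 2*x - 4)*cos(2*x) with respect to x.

Use integration by parts with u = x**3 - x**2 - 2*x - 4, dv = cos(2*x) dx, so v = sin(2*x)/2.
Apply parts 3 times (tabular method): alternate signs, differentiate u down to 0, integrate dv up.

x**3*sin(2*x)/2 - x**2*sin(2*x)/2 + 3*x**2*cos(2*x)/4 - 7*x*sin(2*x)/4 - x*cos(2*x)/2 - 7*sin(2*x)/4 - 7*cos(2*x)/8 + C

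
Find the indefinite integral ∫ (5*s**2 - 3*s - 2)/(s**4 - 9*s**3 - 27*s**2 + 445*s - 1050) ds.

Factor the denominator: (s - 6)*(s - 5)**2*(s + 7).
Partial-fraction decomposition: -11/(78*(s + 7)) - 73/(6*(s - 5)) - 9/(s - 5)**2 + 160/(13*(s - 6)).
Integrate each term; A/(s−a) gives A·log|s−a|; A/(s−a)² gives −A/(s−a).

160*log(s - 6)/13 - 73*log(s - 5)/6 - 11*log(s + 7)/78 + 9/(s - 5) + C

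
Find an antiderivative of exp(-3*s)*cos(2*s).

Let I denote the integral. Integrate by parts with u = cos(2*s), dv = exp(-3*s) ds, so v = -exp(-3*s)/3: I = -exp(-3*s)*cos(2*s)/3 − (2/3)·∫ exp(-3*s)*sin(2*s) ds.
Apply parts again with u = sin(2*s), dv = exp(-3*s) ds: ∫ exp(-3*s)*sin(2*s) ds = -exp(-3*s)*sin(2*s)/3 + (2/3)·I. Substituting back brings back I: I = 2*exp(-3*s)*sin(2*s)/9 - exp(-3*s)*cos(2*s)/3 − (4/9)·I.
Solving for I: (1 + 4/9)·I equals the remaining terms, so I = (9/13)·(2*exp(-3*s)*sin(2*s)/9 - exp(-3*s)*cos(2*s)/3).

2*exp(-3*s)*sin(2*s)/13 - 3*exp(-3*s)*cos(2*s)/13 + C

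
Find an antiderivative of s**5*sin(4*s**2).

Let u = s², du = 2s ds; rewrite as (1/2)∫ u^2·sin(4u) du.
Now integrate by parts 2 times.

-s**4*cos(4*s**2)/8 + s**2*sin(4*s**2)/16 + cos(4*s**2)/64 + C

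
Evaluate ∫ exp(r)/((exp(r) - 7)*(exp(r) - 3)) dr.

log(exp(r) - 7)/4 - log(exp(r) - 3)/4 + C

Let u = e^r, du = e^r dr.
The integral becomes ∫ du/((u-3)(u-7)); decompose into partial fractions.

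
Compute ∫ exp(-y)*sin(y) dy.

-exp(-y)*sin(y)/2 - exp(-y)*cos(y)/2 + C

Let I denote the integral. Integrate by parts with u = sin(y), dv = exp(-y) dy, so v = -exp(-y): I = -exp(-y)*sin(y) + ∫ exp(-y)*cos(y) dy.
Apply parts again with u = cos(y), dv = exp(-y) dy: ∫ exp(-y)*cos(y) dy = -exp(-y)*cos(y) − I. Substituting back brings back I: I = -exp(-y)*sin(y) - exp(-y)*cos(y) − I.
Solving for I: (1 + 1)·I equals the remaining terms, so I = (1/2)·(-exp(-y)*sin(y) - exp(-y)*cos(y)).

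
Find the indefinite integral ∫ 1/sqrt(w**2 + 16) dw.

log(w + sqrt(w**2 + 16)) + C

Substitute w = 4·tan(θ), so dw = 4·sec(θ)^2 dθ and the radical becomes sqrt(w**2 + 16) = 4·sec(θ) by the Pythagorean identity.
Integrate the resulting trig expression in θ, then back-substitute tan(θ) = w/4, sec(θ) = sqrt(w**2 + 16)/4 (absorbing any constant into C).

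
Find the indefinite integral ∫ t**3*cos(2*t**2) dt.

Let u = t², du = 2t dt; rewrite as (1/2)∫ u^1·cos(2u) du.
Now integrate by parts 1 time.

t**2*sin(2*t**2)/4 + cos(2*t**2)/8 + C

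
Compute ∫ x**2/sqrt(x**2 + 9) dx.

x*sqrt(x**2 + 9)/2 - 9*log(x + sqrt(x**2 + 9))/2 + C

Substitute x = 3·tan(θ), so dx = 3·sec(θ)^2 dθ and the radical becomes sqrt(x**2 + 9) = 3·sec(θ) by the Pythagorean identity.
Integrate the resulting trig expression in θ, then back-substitute tan(θ) = x/3, sec(θ) = sqrt(x**2 + 9)/3 (absorbing any constant into C).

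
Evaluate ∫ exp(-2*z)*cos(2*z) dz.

Let I denote the integral. Integrate by parts with u = cos(2*z), dv = exp(-2*z) dz, so v = -exp(-2*z)/2: I = -exp(-2*z)*cos(2*z)/2 − ∫ exp(-2*z)*sin(2*z) dz.
Apply parts again with u = sin(2*z), dv = exp(-2*z) dz: ∫ exp(-2*z)*sin(2*z) dz = -exp(-2*z)*sin(2*z)/2 + I. Substituting back brings back I: I = exp(-2*z)*sin(2*z)/2 - exp(-2*z)*cos(2*z)/2 − I.
Solving for I: (1 + 1)·I equals the remaining terms, so I = (1/2)·(exp(-2*z)*sin(2*z)/2 - exp(-2*z)*cos(2*z)/2).

exp(-2*z)*sin(2*z)/4 - exp(-2*z)*cos(2*z)/4 + C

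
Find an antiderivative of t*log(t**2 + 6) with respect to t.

t**2*log(t**2 + 6)/2 - t**2/2 + 3*log(t**2 + 6) + C

Let u = t**2 + 6, so du = (2*t) dt.
The integral becomes (1/2)·∫ log(u) du; integrate by parts with u′=log(u), dv′=du.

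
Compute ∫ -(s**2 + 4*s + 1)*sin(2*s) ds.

Use integration by parts with u = s**2 + 4*s + 1, dv = -sin(2*s) ds, so v = cos(2*s)/2.
Apply parts 2 times (tabular method): alternate signs, differentiate u down to 0, integrate dv up.

s**2*cos(2*s)/2 - s*sin(2*s)/2 + 2*s*cos(2*s) - sin(2*s) + cos(2*s)/4 + C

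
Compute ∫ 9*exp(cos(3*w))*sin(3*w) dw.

Let u = cos(3*w), so du = (-3*sin(3*w)) dw.
Rewriting, the integral becomes -3·∫ e^u du = -3·e^u.
Substituting back, u = cos(3*w).

-3*exp(cos(3*w)) + C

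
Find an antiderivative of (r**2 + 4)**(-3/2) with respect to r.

r/(4*sqrt(r**2 + 4)) + C

Substitute r = 2·tan(θ), so dr = 2·sec(θ)^2 dθ and the radical becomes sqrt(r**2 + 4) = 2·sec(θ) by the Pythagorean identity.
Integrate the resulting trig expression in θ, then back-substitute tan(θ) = r/2, sec(θ) = sqrt(r**2 + 4)/2 (absorbing any constant into C).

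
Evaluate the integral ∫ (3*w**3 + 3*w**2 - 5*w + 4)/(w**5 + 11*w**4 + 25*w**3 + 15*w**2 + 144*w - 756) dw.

5*log(w - 2)/156 + 253*log(w + 6)/180 - 281*log(w + 7)/174 + 6017*log(w**2 + 9)/67860 + 731*atan(w/3)/33930 + C

Factor the denominator: (w - 2)*(w + 6)*(w + 7)*(w**2 + 9).
Partial-fraction decomposition: (6017*w + 2193)/(33930*(w**2 + 9)) - 281/(174*(w + 7)) + 253/(180*(w + 6)) + 5/(156*(w - 2)).
Integrate each term; A/(w−a) gives A·log|w−a|; the (Bw+D)/(w²+p²) term gives a log and an atan.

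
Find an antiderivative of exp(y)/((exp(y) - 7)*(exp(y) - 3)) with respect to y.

log(exp(y) - 7)/4 - log(exp(y) - 3)/4 + C

Let u = e^y, du = e^y dy.
The integral becomes ∫ du/((u-3)(u-7)); decompose into partial fractions.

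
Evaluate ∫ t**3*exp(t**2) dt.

(t**2 - 1)*exp(t**2)/2 + C

Let u = t², du = 2t dt; rewrite as (1/2)∫ u^1·exp(1u) du.
Now integrate by parts 1 time.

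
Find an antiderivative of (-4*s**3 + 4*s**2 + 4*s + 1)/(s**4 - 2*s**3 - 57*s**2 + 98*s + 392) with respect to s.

Factor the denominator: (s - 7)*(s - 4)*(s + 2)*(s + 7).
Partial-fraction decomposition: -1541/(770*(s + 7)) + 41/(270*(s + 2)) + 175/(198*(s - 4)) - 1147/(378*(s - 7)).
Integrate each term: A/(s−a) contributes A·log|s−a|.

-1147*log(s - 7)/378 + 175*log(s - 4)/198 + 41*log(s + 2)/270 - 1541*log(s + 7)/770 + C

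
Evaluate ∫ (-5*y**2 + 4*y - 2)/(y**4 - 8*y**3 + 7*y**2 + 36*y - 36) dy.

-79*log(y - 6)/60 + 7*log(y - 3)/6 - log(y - 1)/10 + log(y + 2)/4 + C

Factor the denominator: (y - 6)*(y - 3)*(y - 1)*(y + 2).
Partial-fraction decomposition: 1/(4*(y + 2)) - 1/(10*(y - 1)) + 7/(6*(y - 3)) - 79/(60*(y - 6)).
Integrate each term: A/(y−a) contributes A·log|y−a|.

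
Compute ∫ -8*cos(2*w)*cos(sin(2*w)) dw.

-4*sin(sin(2*w)) + C

Let u = sin(2*w), so du = (2*cos(2*w)) dw.
Rewriting, the integral becomes -4·∫ cos(u) du = -4·sin(u).
Substituting back, u = sin(2*w).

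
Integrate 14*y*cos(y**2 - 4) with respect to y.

7*sin(y**2 - 4) + C

Let u = y**2 - 4, so du = (2*y) dy.
Rewriting, the integral becomes 7·∫ cos(u) du = 7·sin(u).
Substituting back, u = y**2 - 4.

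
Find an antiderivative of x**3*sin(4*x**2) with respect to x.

-x**2*cos(4*x**2)/8 + sin(4*x**2)/32 + C

Let u = x², du = 2x dx; rewrite as (1/2)∫ u^1·sin(4u) du.
Now integrate by parts 1 time.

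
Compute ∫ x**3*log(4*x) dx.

Use integration by parts with u = log(4*x), dv = x**3 dx.
Then du = 1/x dx and v = x**4/4.

x**4*(log(x) + 2*log(2))/4 - x**4/16 + C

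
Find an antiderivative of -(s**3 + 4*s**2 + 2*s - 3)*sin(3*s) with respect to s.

s**3*cos(3*s)/3 - s**2*sin(3*s)/3 + 4*s**2*cos(3*s)/3 - 8*s*sin(3*s)/9 + 4*s*cos(3*s)/9 - 4*sin(3*s)/27 - 35*cos(3*s)/27 + C

Use integration by parts with u = s**3 + 4*s**2 + 2*s - 3, dv = -sin(3*s) ds, so v = cos(3*s)/3.
Apply parts 3 times (tabular method): alternate signs, differentiate u down to 0, integrate dv up.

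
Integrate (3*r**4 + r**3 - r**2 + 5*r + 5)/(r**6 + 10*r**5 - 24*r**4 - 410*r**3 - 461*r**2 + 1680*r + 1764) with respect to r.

4103*log(r - 6)/42588 - 67*log(r - 2)/4860 + log(r + 1)/1512 - 197*log(r + 3)/1440 + 70423*log(r + 7)/1314144 - 6781/(2808*r + 19656) + C

Factor the denominator: (r - 6)*(r - 2)*(r + 1)*(r + 3)*(r + 7)**2.
Partial-fraction decomposition: 70423/(1314144*(r + 7)) + 6781/(2808*(r + 7)**2) - 197/(1440*(r + 3)) + 1/(1512*(r + 1)) - 67/(4860*(r - 2)) + 4103/(42588*(r - 6)).
Integrate each term; A/(r−a) gives A·log|r−a|; A/(r−a)² gives −A/(r−a).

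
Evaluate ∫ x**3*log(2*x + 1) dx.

x**4*log(2*x + 1)/4 - x**4/16 + x**3/24 - x**2/32 + x/32 - log(2*x + 1)/64 + C

Use integration by parts with u = log(2*x + 1), dv = x**3 dx.
Then du = 2/(2*x + 1) dx and v = x**4/4.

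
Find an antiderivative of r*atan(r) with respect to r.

Use integration by parts with u = arctan(r), dv = r dr.
Then du = 1/(r**2 + 1) dr.

r**2*atan(r)/2 - r/2 + atan(r)/2 + C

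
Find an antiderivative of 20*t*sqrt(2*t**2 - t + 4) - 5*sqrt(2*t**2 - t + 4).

10*(2*t**2 - t + 4)**(3/2)/3 + C

Let u = 2*t**2 - t + 4, so du = (4*t - 1) dt.
Rewriting, the integral becomes 5·∫ √u du = 5·(2/3)u^(3/2).
Substituting back, u = 2*t**2 - t + 4.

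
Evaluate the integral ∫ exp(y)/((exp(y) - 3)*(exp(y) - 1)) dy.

Let u = e^y, du = e^y dy.
The integral becomes ∫ du/((u-3)(u-1)); decompose into partial fractions.

log(exp(y) - 3)/2 - log(exp(y) - 1)/2 + C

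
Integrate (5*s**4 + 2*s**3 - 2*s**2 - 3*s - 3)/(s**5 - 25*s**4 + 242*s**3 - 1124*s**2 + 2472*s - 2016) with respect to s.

12569*log(s - 7)/15 - 24855*log(s - 6)/32 - 1361*log(s - 4)/24 + 79*log(s - 2)/160 + 6819/(8*s - 48) + C

Factor the denominator: (s - 7)*(s - 6)**2*(s - 4)*(s - 2).
Partial-fraction decomposition: 79/(160*(s - 2)) - 1361/(24*(s - 4)) - 24855/(32*(s - 6)) - 6819/(8*(s - 6)**2) + 12569/(15*(s - 7)).
Integrate each term; A/(s−a) gives A·log|s−a|; A/(s−a)² gives −A/(s−a).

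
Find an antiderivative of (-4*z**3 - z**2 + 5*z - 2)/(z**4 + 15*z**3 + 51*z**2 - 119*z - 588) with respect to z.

-26*log(z - 3)/175 - 218*log(z + 4)/63 - 88*log(z + 7)/225 - 643/(15*z + 105) + C

Factor the denominator: (z - 3)*(z + 4)*(z + 7)**2.
Partial-fraction decomposition: -88/(225*(z + 7)) + 643/(15*(z + 7)**2) - 218/(63*(z + 4)) - 26/(175*(z - 3)).
Integrate each term; A/(z−a) gives A·log|z−a|; A/(z−a)² gives −A/(z−a).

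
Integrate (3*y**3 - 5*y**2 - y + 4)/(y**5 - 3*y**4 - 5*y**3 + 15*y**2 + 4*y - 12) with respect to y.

37*log(y - 3)/40 - log(y - 2)/2 + log(y - 1)/12 + log(y + 1)/8 - 19*log(y + 2)/30 + C

Factor the denominator: (y - 3)*(y - 2)*(y - 1)*(y + 1)*(y + 2).
Partial-fraction decomposition: -19/(30*(y + 2)) + 1/(8*(y + 1)) + 1/(12*(y - 1)) - 1/(2*(y - 2)) + 37/(40*(y - 3)).
Integrate each term: A/(y−a) contributes A·log|y−a|.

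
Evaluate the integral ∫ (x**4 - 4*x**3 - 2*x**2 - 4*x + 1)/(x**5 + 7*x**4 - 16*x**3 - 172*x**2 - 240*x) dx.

Factor the denominator: x*(x - 5)*(x + 2)*(x + 4)*(x + 6).
Partial-fraction decomposition: 2113/(528*(x + 6)) - 497/(144*(x + 4)) + 7/(16*(x + 2)) + 8/(495*(x - 5)) - 1/(240*x).
Integrate each term: A/(x−a) contributes A·log|x−a|.

-log(x)/240 + 8*log(x - 5)/495 + 7*log(x + 2)/16 - 497*log(x + 4)/144 + 2113*log(x + 6)/528 + C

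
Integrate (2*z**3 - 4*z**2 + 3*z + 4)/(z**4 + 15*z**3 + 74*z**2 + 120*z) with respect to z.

log(z)/30 + 25*log(z + 4) - 361*log(z + 5)/5 + 295*log(z + 6)/6 + C

Factor the denominator: z*(z + 4)*(z + 5)*(z + 6).
Partial-fraction decomposition: 295/(6*(z + 6)) - 361/(5*(z + 5)) + 25/(z + 4) + 1/(30*z).
Integrate each term: A/(z−a) contributes A·log|z−a|.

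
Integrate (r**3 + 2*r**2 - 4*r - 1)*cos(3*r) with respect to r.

r**3*sin(3*r)/3 + 2*r**2*sin(3*r)/3 + r**2*cos(3*r)/3 - 14*r*sin(3*r)/9 + 4*r*cos(3*r)/9 - 13*sin(3*r)/27 - 14*cos(3*r)/27 + C

Use integration by parts with u = r**3 + 2*r**2 - 4*r - 1, dv = cos(3*r) dr, so v = sin(3*r)/3.
Apply parts 3 times (tabular method): alternate signs, differentiate u down to 0, integrate dv up.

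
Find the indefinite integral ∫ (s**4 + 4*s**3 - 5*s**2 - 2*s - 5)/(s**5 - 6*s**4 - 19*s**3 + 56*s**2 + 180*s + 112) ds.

3509*log(s - 7)/1944 - 419*log(s - 4)/540 - 11*log(s + 1)/40 + 239*log(s + 2)/972 - 37/(54*s + 108) + C

Factor the denominator: (s - 7)*(s - 4)*(s + 1)*(s + 2)**2.
Partial-fraction decomposition: 239/(972*(s + 2)) + 37/(54*(s + 2)**2) - 11/(40*(s + 1)) - 419/(540*(s - 4)) + 3509/(1944*(s - 7)).
Integrate each term; A/(s−a) gives A·log|s−a|; A/(s−a)² gives −A/(s−a).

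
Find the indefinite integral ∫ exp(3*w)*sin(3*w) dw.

Let I denote the integral. Integrate by parts with u = sin(3*w), dv = exp(3*w) dw, so v = exp(3*w)/3: I = exp(3*w)*sin(3*w)/3 − ∫ exp(3*w)*cos(3*w) dw.
Apply parts again with u = cos(3*w), dv = exp(3*w) dw: ∫ exp(3*w)*cos(3*w) dw = exp(3*w)*cos(3*w)/3 + I. Substituting back brings back I: I = exp(3*w)*sin(3*w)/3 - exp(3*w)*cos(3*w)/3 − I.
Solving for I: (1 + 1)·I equals the remaining terms, so I = (1/2)·(exp(3*w)*sin(3*w)/3 - exp(3*w)*cos(3*w)/3).

exp(3*w)*sin(3*w)/6 - exp(3*w)*cos(3*w)/6 + C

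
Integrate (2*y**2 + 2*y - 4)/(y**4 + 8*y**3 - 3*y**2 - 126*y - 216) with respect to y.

18*log(y - 4)/245 + 242*log(y + 3)/441 - 28*log(y + 6)/45 + 8/(21*y + 63) + C

Factor the denominator: (y - 4)*(y + 3)**2*(y + 6).
Partial-fraction decomposition: -28/(45*(y + 6)) + 242/(441*(y + 3)) - 8/(21*(y + 3)**2) + 18/(245*(y - 4)).
Integrate each term; A/(y−a) gives A·log|y−a|; A/(y−a)² gives −A/(y−a).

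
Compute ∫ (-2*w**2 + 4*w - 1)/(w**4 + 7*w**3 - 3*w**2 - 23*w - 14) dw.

-log(w - 2)/81 - 41*log(w + 1)/108 + 127*log(w + 7)/324 - 7/(18*w + 18) + C

Factor the denominator: (w - 2)*(w + 1)**2*(w + 7).
Partial-fraction decomposition: 127/(324*(w + 7)) - 41/(108*(w + 1)) + 7/(18*(w + 1)**2) - 1/(81*(w - 2)).
Integrate each term; A/(w−a) gives A·log|w−a|; A/(w−a)² gives −A/(w−a).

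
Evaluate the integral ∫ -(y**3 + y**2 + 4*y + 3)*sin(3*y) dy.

y**3*cos(3*y)/3 - y**2*sin(3*y)/3 + y**2*cos(3*y)/3 - 2*y*sin(3*y)/9 + 10*y*cos(3*y)/9 - 10*sin(3*y)/27 + 25*cos(3*y)/27 + C

Use integration by parts with u = y**3 + y**2 + 4*y + 3, dv = -sin(3*y) dy, so v = cos(3*y)/3.
Apply parts 3 times (tabular method): alternate signs, differentiate u down to 0, integrate dv up.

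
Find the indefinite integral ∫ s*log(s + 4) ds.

s**2*log(s + 4)/2 - s**2/4 + 2*s - 8*log(s + 4) + C

Use integration by parts with u = log(s + 4), dv = s ds.
Then du = 1/(s + 4) ds and v = s**2/2.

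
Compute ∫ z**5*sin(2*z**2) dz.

Let u = z², du = 2z dz; rewrite as (1/2)∫ u^2·sin(2u) du.
Now integrate by parts 2 times.

-z**4*cos(2*z**2)/4 + z**2*sin(2*z**2)/4 + cos(2*z**2)/8 + C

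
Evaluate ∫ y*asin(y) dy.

y**2*asin(y)/2 + y*sqrt(-y**2 + 1)/4 - asin(y)/4 + C

Use integration by parts with u = arcsin(y), dv = y dy.
Then du = 1/sqrt(-y**2 + 1) dy.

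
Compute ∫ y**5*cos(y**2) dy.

y**4*sin(y**2)/2 + y**2*cos(y**2) - sin(y**2) + C

Let u = y², du = 2y dy; rewrite as (1/2)∫ u^2·cos(1u) du.
Now integrate by parts 2 times.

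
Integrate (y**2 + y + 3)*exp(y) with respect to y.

(y**2 - y + 4)*exp(y) + C

Use integration by parts with u = y**2 + y + 3, dv = exp(y) dy, so v = exp(y).
Apply parts 2 times (tabular method): alternate signs, differentiate u down to 0, integrate dv up.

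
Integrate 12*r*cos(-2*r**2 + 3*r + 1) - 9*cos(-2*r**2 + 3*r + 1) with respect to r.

-3*sin(-2*r**2 + 3*r + 1) + C

Let u = 2*r**2 - 3*r - 1, so du = (4*r - 3) dr.
Rewriting, the integral becomes 3·∫ cos(u) du = 3·sin(u).
Substituting back, u = 2*r**2 - 3*r - 1.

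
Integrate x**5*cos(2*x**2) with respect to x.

Let u = x², du = 2x dx; rewrite as (1/2)∫ u^2·cos(2u) du.
Now integrate by parts 2 times.

x**4*sin(2*x**2)/4 + x**2*cos(2*x**2)/4 - sin(2*x**2)/8 + C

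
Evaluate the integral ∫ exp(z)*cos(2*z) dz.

2*exp(z)*sin(2*z)/5 + exp(z)*cos(2*z)/5 + C

Let I denote the integral. Integrate by parts with u = cos(2*z), dv = exp(z) dz, so v = exp(z): I = exp(z)*cos(2*z) + 2·∫ exp(z)*sin(2*z) dz.
Apply parts again with u = sin(2*z), dv = exp(z) dz: ∫ exp(z)*sin(2*z) dz = exp(z)*sin(2*z) − 2·I. Substituting back brings back I: I = 2*exp(z)*sin(2*z) + exp(z)*cos(2*z) − 4·I.
Solving for I: (1 + 4)·I equals the remaining terms, so I = (1/5)·(2*exp(z)*sin(2*z) + exp(z)*cos(2*z)).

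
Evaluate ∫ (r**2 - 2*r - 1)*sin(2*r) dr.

-r**2*cos(2*r)/2 + r*sin(2*r)/2 + r*cos(2*r) - sin(2*r)/2 + 3*cos(2*r)/4 + C

Use integration by parts with u = r**2 - 2*r - 1, dv = sin(2*r) dr, so v = -cos(2*r)/2.
Apply parts 2 times (tabular method): alternate signs, differentiate u down to 0, integrate dv up.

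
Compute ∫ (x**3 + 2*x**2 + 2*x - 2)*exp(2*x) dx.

Use integration by parts with u = x**3 + 2*x**2 + 2*x - 2, dv = exp(2*x) dx, so v = exp(2*x)/2.
Apply parts 3 times (tabular method): alternate signs, differentiate u down to 0, integrate dv up.

(4*x**3 + 2*x**2 + 6*x - 11)*exp(2*x)/8 + C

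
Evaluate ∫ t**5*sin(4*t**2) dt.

-t**4*cos(4*t**2)/8 + t**2*sin(4*t**2)/16 + cos(4*t**2)/64 + C

Let u = t², du = 2t dt; rewrite as (1/2)∫ u^2·sin(4u) du.
Now integrate by parts 2 times.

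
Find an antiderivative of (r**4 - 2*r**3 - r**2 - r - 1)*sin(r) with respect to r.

Use integration by parts with u = r**4 - 2*r**3 - r**2 - r - 1, dv = sin(r) dr, so v = -cos(r).
Apply parts 4 times (tabular method): alternate signs, differentiate u down to 0, integrate dv up.

-r**4*cos(r) + 4*r**3*sin(r) + 2*r**3*cos(r) - 6*r**2*sin(r) + 13*r**2*cos(r) - 26*r*sin(r) - 11*r*cos(r) + 11*sin(r) - 25*cos(r) + C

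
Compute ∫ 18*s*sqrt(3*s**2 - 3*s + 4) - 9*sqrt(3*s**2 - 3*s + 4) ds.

Let u = 3*s**2 - 3*s + 4, so du = (6*s - 3) ds.
Rewriting, the integral becomes 3·∫ √u du = 3·(2/3)u^(3/2).
Substituting back, u = 3*s**2 - 3*s + 4.

2*(3*s**2 - 3*s + 4)**(3/2) + C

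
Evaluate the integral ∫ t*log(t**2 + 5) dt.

Let u = t**2 + 5, so du = (2*t) dt.
The integral becomes (1/2)·∫ log(u) du; integrate by parts with u′=log(u), dv′=du.

t**2*log(t**2 + 5)/2 - t**2/2 + 5*log(t**2 + 5)/2 + C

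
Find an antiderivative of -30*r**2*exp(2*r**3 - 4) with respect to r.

Let u = 2*r**3 - 4, so du = (6*r**2) dr.
Rewriting, the integral becomes -5·∫ e^u du = -5·e^u.
Substituting back, u = 2*r**3 - 4.

-5*exp(2*r**3 - 4) + C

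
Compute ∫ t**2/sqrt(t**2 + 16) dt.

t*sqrt(t**2 + 16)/2 - 8*log(t + sqrt(t**2 + 16)) + C

Substitute t = 4·tan(θ), so dt = 4·sec(θ)^2 dθ and the radical becomes sqrt(t**2 + 16) = 4·sec(θ) by the Pythagorean identity.
Integrate the resulting trig expression in θ, then back-substitute tan(θ) = t/4, sec(θ) = sqrt(t**2 + 16)/4 (absorbing any constant into C).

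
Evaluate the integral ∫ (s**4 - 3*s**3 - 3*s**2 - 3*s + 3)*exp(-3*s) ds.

Use integration by parts with u = s**4 - 3*s**3 - 3*s**2 - 3*s + 3, dv = exp(-3*s) ds, so v = -exp(-3*s)/3.
Apply parts 4 times (tabular method): alternate signs, differentiate u down to 0, integrate dv up.

(-27*s**4 + 45*s**3 + 126*s**2 + 165*s - 26)*exp(-3*s)/81 + C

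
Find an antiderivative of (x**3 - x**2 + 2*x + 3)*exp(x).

Use integration by parts with u = x**3 - x**2 + 2*x + 3, dv = exp(x) dx, so v = exp(x).
Apply parts 3 times (tabular method): alternate signs, differentiate u down to 0, integrate dv up.

(x**3 - 4*x**2 + 10*x - 7)*exp(x) + C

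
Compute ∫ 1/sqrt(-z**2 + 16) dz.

asin(z/4) + C

Substitute z = 4·sin(θ), so dz = 4·cos(θ) dθ and the radical becomes sqrt(-z**2 + 16) = 4·cos(θ) by the Pythagorean identity.
Integrate the resulting trig expression in θ, then back-substitute θ = asin(z/4), sin(θ) = z/4, cos(θ) = sqrt(-z**2 + 16)/4 (absorbing any constant into C).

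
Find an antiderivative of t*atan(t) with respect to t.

t**2*atan(t)/2 - t/2 + atan(t)/2 + C

Use integration by parts with u = arctan(t), dv = t dt.
Then du = 1/(t**2 + 1) dt.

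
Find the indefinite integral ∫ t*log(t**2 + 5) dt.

t**2*log(t**2 + 5)/2 - t**2/2 + 5*log(t**2 + 5)/2 + C

Let u = t**2 + 5, so du = (2*t) dt.
The integral becomes (1/2)·∫ log(u) du; integrate by parts with u′=log(u), dv′=du.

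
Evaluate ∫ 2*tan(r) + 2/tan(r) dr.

2*log(tan(r)) + C

Let u = tan(r), so du = (tan(r)**2 + 1) dr.
Rewriting, the integral becomes 2·∫ 1/u du = 2·log(u).
Substituting back, u = tan(r).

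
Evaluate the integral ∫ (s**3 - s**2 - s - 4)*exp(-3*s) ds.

(-3*s**3 + 3*s + 13)*exp(-3*s)/9 + C

Use integration by parts with u = s**3 - s**2 - s - 4, dv = exp(-3*s) ds, so v = -exp(-3*s)/3.
Apply parts 3 times (tabular method): alternate signs, differentiate u down to 0, integrate dv up.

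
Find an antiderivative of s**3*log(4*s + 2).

s**4*log(4*s + 2)/4 - s**4/16 + s**3/24 - s**2/32 + s/32 - log(2*s + 1)/64 + C

Use integration by parts with u = log(4*s + 2), dv = s**3 ds.
Then du = 4/(4*s + 2) ds and v = s**4/4.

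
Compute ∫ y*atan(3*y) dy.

Use integration by parts with u = arctan(3*y), dv = y dy.
Then du = 3/(9*y**2 + 1) dy.

y**2*atan(3*y)/2 - y/6 + atan(3*y)/18 + C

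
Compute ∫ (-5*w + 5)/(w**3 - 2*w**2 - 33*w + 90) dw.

Factor the denominator: (w - 5)*(w - 3)*(w + 6).
Partial-fraction decomposition: 35/(99*(w + 6)) + 5/(9*(w - 3)) - 10/(11*(w - 5)).
Integrate each term: A/(w−a) contributes A·log|w−a|.

-10*log(w - 5)/11 + 5*log(w - 3)/9 + 35*log(w + 6)/99 + C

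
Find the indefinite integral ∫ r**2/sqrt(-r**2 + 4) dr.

Substitute r = 2·sin(θ), so dr = 2·cos(θ) dθ and the radical becomes sqrt(-r**2 + 4) = 2·cos(θ) by the Pythagorean identity.
Integrate the resulting trig expression in θ, then back-substitute θ = asin(r/2), sin(θ) = r/2, cos(θ) = sqrt(-r**2 + 4)/2 (absorbing any constant into C).

-r*sqrt(-r**2 + 4)/2 + 2*asin(r/2) + C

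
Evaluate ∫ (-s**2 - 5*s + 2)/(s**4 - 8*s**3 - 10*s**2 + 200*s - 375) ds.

69*log(s - 5)/100 - 11*log(s - 3)/16 - log(s + 5)/400 + 12/(5*s - 25) + C

Factor the denominator: (s - 5)**2*(s - 3)*(s + 5).
Partial-fraction decomposition: -1/(400*(s + 5)) - 11/(16*(s - 3)) + 69/(100*(s - 5)) - 12/(5*(s - 5)**2).
Integrate each term; A/(s−a) gives A·log|s−a|; A/(s−a)² gives −A/(s−a).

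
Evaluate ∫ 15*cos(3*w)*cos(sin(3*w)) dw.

Let u = sin(3*w), so du = (3*cos(3*w)) dw.
Rewriting, the integral becomes 5·∫ cos(u) du = 5·sin(u).
Substituting back, u = sin(3*w).

5*sin(sin(3*w)) + C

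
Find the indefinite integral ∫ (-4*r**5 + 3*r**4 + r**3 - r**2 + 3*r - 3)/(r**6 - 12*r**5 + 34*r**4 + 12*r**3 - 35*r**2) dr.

Factor the denominator: r**2*(r - 7)*(r - 5)*(r - 1)*(r + 1).
Partial-fraction decomposition: 1/(96*(r + 1)) - 1/(48*(r - 1)) + 10513/(1200*(r - 5)) - 59713/(4704*(r - 7)) - 69/(1225*r) + 3/(35*r**2).
Integrate each term; A/(r−a) gives A·log|r−a|; A/(r−a)² gives −A/(r−a).

-69*log(r)/1225 - 59713*log(r - 7)/4704 + 10513*log(r - 5)/1200 - log(r - 1)/48 + log(r + 1)/96 - 3/(35*r) + C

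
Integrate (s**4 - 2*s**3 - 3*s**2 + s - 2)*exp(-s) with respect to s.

(-s**4 - 2*s**3 - 3*s**2 - 7*s - 5)*exp(-s) + C

Use integration by parts with u = s**4 - 2*s**3 - 3*s**2 + s - 2, dv = exp(-s) ds, so v = -exp(-s).
Apply parts 4 times (tabular method): alternate signs, differentiate u down to 0, integrate dv up.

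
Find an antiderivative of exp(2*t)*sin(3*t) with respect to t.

2*exp(2*t)*sin(3*t)/13 - 3*exp(2*t)*cos(3*t)/13 + C

Let I denote the integral. Integrate by parts with u = sin(3*t), dv = exp(2*t) dt, so v = exp(2*t)/2: I = exp(2*t)*sin(3*t)/2 − (3/2)·∫ exp(2*t)*cos(3*t) dt.
Apply parts again with u = cos(3*t), dv = exp(2*t) dt: ∫ exp(2*t)*cos(3*t) dt = exp(2*t)*cos(3*t)/2 + (3/2)·I. Substituting back brings back I: I = exp(2*t)*sin(3*t)/2 - 3*exp(2*t)*cos(3*t)/4 − (9/4)·I.
Solving for I: (1 + 9/4)·I equals the remaining terms, so I = (4/13)·(exp(2*t)*sin(3*t)/2 - 3*exp(2*t)*cos(3*t)/4).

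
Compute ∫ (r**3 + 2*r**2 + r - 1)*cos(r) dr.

r**3*sin(r) + 2*r**2*sin(r) + 3*r**2*cos(r) - 5*r*sin(r) + 4*r*cos(r) - 5*sin(r) - 5*cos(r) + C

Use integration by parts with u = r**3 + 2*r**2 + r - 1, dv = cos(r) dr, so v = sin(r).
Apply parts 3 times (tabular method): alternate signs, differentiate u down to 0, integrate dv up.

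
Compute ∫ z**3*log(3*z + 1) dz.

z**4*log(3*z + 1)/4 - z**4/16 + z**3/36 - z**2/72 + z/108 - log(3*z + 1)/324 + C

Use integration by parts with u = log(3*z + 1), dv = z**3 dz.
Then du = 3/(3*z + 1) dz and v = z**4/4.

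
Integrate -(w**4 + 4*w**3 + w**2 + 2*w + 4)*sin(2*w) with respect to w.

w**4*cos(2*w)/2 - w**3*sin(2*w) + 2*w**3*cos(2*w) - 3*w**2*sin(2*w) - w**2*cos(2*w) + w*sin(2*w) - 2*w*cos(2*w) + sin(2*w) + 5*cos(2*w)/2 + C

Use integration by parts with u = w**4 + 4*w**3 + w**2 + 2*w + 4, dv = -sin(2*w) dw, so v = cos(2*w)/2.
Apply parts 4 times (tabular method): alternate signs, differentiate u down to 0, integrate dv up.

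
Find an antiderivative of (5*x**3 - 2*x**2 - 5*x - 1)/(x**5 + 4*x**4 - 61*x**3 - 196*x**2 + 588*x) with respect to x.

Factor the denominator: x*(x - 7)*(x - 2)*(x + 6)*(x + 7).
Partial-fraction decomposition: -593/(294*(x + 7)) + 1123/(624*(x + 6)) - 7/(240*(x - 2)) + 1581/(6370*(x - 7)) - 1/(588*x).
Integrate each term: A/(x−a) contributes A·log|x−a|.

-log(x)/588 + 1581*log(x - 7)/6370 - 7*log(x - 2)/240 + 1123*log(x + 6)/624 - 593*log(x + 7)/294 + C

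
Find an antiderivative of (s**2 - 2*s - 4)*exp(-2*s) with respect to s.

Use integration by parts with u = s**2 - 2*s - 4, dv = exp(-2*s) ds, so v = -exp(-2*s)/2.
Apply parts 2 times (tabular method): alternate signs, differentiate u down to 0, integrate dv up.

(-2*s**2 + 2*s + 9)*exp(-2*s)/4 + C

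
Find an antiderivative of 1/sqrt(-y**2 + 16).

asin(y/4) + C

Substitute y = 4·sin(θ), so dy = 4·cos(θ) dθ and the radical becomes sqrt(-y**2 + 16) = 4·cos(θ) by the Pythagorean identity.
Integrate the resulting trig expression in θ, then back-substitute θ = asin(y/4), sin(θ) = y/4, cos(θ) = sqrt(-y**2 + 16)/4 (absorbing any constant into C).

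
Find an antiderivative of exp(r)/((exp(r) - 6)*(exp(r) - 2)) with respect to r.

log(exp(r) - 6)/4 - log(exp(r) - 2)/4 + C

Let u = e^r, du = e^r dr.
The integral becomes ∫ du/((u-2)(u-6)); decompose into partial fractions.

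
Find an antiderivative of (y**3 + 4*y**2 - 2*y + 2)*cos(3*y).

Use integration by parts with u = y**3 + 4*y**2 - 2*y + 2, dv = cos(3*y) dy, so v = sin(3*y)/3.
Apply parts 3 times (tabular method): alternate signs, differentiate u down to 0, integrate dv up.

y**3*sin(3*y)/3 + 4*y**2*sin(3*y)/3 + y**2*cos(3*y)/3 - 8*y*sin(3*y)/9 + 8*y*cos(3*y)/9 + 10*sin(3*y)/27 - 8*cos(3*y)/27 + C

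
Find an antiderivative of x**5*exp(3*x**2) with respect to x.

Let u = x², du = 2x dx; rewrite as (1/2)∫ u^2·exp(3u) du.
Now integrate by parts 2 times.

(9*x**4 - 6*x**2 + 2)*exp(3*x**2)/54 + C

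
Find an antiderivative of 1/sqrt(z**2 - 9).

Substitute z = 3·sec(θ), so dz = 3·sec(θ)*tan(θ) dθ and the radical becomes sqrt(z**2 - 9) = 3·tan(θ) by the Pythagorean identity.
Integrate the resulting trig expression in θ, then back-substitute sec(θ) = z/3, tan(θ) = sqrt(z**2 - 9)/3 (absorbing any constant into C).

log(z + sqrt(z**2 - 9)) + C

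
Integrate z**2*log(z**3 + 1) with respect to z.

z**3*log(z**3 + 1)/3 - z**3/3 + log(z**3 + 1)/3 + C

Let u = z**3 + 1, so du = (3*z**2) dz.
The integral becomes (1/3)·∫ log(u) du; integrate by parts with u′=log(u), dv′=du.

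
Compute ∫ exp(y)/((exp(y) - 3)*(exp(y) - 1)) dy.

log(exp(y) - 3)/2 - log(exp(y) - 1)/2 + C

Let u = e^y, du = e^y dy.
The integral becomes ∫ du/((u-1)(u-3)); decompose into partial fractions.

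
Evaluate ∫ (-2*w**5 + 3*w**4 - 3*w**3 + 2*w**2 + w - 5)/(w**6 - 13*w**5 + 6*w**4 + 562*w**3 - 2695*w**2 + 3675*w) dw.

Factor the denominator: w*(w - 7)*(w - 5)**2*(w - 3)*(w + 7).
Partial-fraction decomposition: -10483/(35280*(w + 7)) + 77/(120*(w - 3)) + 10867/(720*(w - 5)) + 235/(12*(w - 5)**2) - 6835/(392*(w - 7)) - 1/(735*w).
Integrate each term; A/(w−a) gives A·log|w−a|; A/(w−a)² gives −A/(w−a).

-log(w)/735 - 6835*log(w - 7)/392 + 10867*log(w - 5)/720 + 77*log(w - 3)/120 - 10483*log(w + 7)/35280 - 235/(12*w - 60) + C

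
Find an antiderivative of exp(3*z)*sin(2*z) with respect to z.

3*exp(3*z)*sin(2*z)/13 - 2*exp(3*z)*cos(2*z)/13 + C

Let I denote the integral. Integrate by parts with u = sin(2*z), dv = exp(3*z) dz, so v = exp(3*z)/3: I = exp(3*z)*sin(2*z)/3 − (2/3)·∫ exp(3*z)*cos(2*z) dz.
Apply parts again with u = cos(2*z), dv = exp(3*z) dz: ∫ exp(3*z)*cos(2*z) dz = exp(3*z)*cos(2*z)/3 + (2/3)·I. Substituting back brings back I: I = exp(3*z)*sin(2*z)/3 - 2*exp(3*z)*cos(2*z)/9 − (4/9)·I.
Solving for I: (1 + 4/9)·I equals the remaining terms, so I = (9/13)·(exp(3*z)*sin(2*z)/3 - 2*exp(3*z)*cos(2*z)/9).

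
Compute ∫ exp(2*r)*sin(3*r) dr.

Let I denote the integral. Integrate by parts with u = sin(3*r), dv = exp(2*r) dr, so v = exp(2*r)/2: I = exp(2*r)*sin(3*r)/2 − (3/2)·∫ exp(2*r)*cos(3*r) dr.
Apply parts again with u = cos(3*r), dv = exp(2*r) dr: ∫ exp(2*r)*cos(3*r) dr = exp(2*r)*cos(3*r)/2 + (3/2)·I. Substituting back brings back I: I = exp(2*r)*sin(3*r)/2 - 3*exp(2*r)*cos(3*r)/4 − (9/4)·I.
Solving for I: (1 + 9/4)·I equals the remaining terms, so I = (4/13)·(exp(2*r)*sin(3*r)/2 - 3*exp(2*r)*cos(3*r)/4).

2*exp(2*r)*sin(3*r)/13 - 3*exp(2*r)*cos(3*r)/13 + C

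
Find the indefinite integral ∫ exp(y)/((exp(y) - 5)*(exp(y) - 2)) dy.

Let u = e^y, du = e^y dy.
The integral becomes ∫ du/((u-5)(u-2)); decompose into partial fractions.

log(exp(y) - 5)/3 - log(exp(y) - 2)/3 + C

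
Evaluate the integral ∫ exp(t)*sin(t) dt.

Let I denote the integral. Integrate by parts with u = sin(t), dv = exp(t) dt, so v = exp(t): I = exp(t)*sin(t) − ∫ exp(t)*cos(t) dt.
Apply parts again with u = cos(t), dv = exp(t) dt: ∫ exp(t)*cos(t) dt = exp(t)*cos(t) + I. Substituting back brings back I: I = exp(t)*sin(t) - exp(t)*cos(t) − I.
Solving for I: (1 + 1)·I equals the remaining terms, so I = (1/2)·(exp(t)*sin(t) - exp(t)*cos(t)).

exp(t)*sin(t)/2 - exp(t)*cos(t)/2 + C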